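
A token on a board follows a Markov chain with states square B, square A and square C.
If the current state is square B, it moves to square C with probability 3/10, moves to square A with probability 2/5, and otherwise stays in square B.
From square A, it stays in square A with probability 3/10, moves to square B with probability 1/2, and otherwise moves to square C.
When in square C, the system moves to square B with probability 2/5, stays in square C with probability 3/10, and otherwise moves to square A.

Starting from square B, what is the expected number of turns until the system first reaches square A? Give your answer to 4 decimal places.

Let t(s) be the expected number of turns to first reach square A from state s, with t(square A) = 0. Conditioning on the first turn:
t(square B) = 1 + 0.3·t(square B) + 0.3·t(square C)
t(square C) = 1 + 0.4·t(square B) + 0.3·t(square C)
Solving: t(square B) = 2.7027, t(square C) = 2.9730.
Expected turns from square B to square A: 2.7027.

2.7027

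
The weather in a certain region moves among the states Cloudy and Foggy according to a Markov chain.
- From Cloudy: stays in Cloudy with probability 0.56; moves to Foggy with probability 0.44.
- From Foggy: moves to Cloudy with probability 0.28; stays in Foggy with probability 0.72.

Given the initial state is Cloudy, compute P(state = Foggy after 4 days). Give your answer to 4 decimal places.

0.6074

Propagate the distribution vector 4 days from Cloudy.
After 0 days: (1.0000, 0.0000)
After 1 day: (0.5600, 0.4400)
After 2 days: (0.4368, 0.5632)
After 3 days: (0.4023, 0.5977)
After 4 days: (0.3926, 0.6074)
P(in Foggy after 4 days) = 0.6074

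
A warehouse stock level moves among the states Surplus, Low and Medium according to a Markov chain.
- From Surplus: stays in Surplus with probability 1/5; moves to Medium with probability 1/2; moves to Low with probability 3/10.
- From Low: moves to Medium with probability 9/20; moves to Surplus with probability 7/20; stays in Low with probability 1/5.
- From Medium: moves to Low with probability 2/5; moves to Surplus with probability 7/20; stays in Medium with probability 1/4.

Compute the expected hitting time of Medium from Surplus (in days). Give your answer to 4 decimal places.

Let t(s) be the expected number of days to first reach Medium from state s, with t(Medium) = 0. Conditioning on the first day:
t(Surplus) = 1 + 0.2·t(Surplus) + 0.3·t(Low)
t(Low) = 1 + 0.35·t(Surplus) + 0.2·t(Low)
Solving: t(Surplus) = 2.0561, t(Low) = 2.1495.
Expected days from Surplus to Medium: 2.0561.

2.0561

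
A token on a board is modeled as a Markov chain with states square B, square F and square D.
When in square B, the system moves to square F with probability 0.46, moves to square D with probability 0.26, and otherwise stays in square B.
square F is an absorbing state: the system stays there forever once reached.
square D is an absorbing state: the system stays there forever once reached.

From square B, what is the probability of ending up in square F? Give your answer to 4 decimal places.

Let h(s) be the probability of absorption at square F starting from transient state s. Then h(square F) = 1 and h(square D) = 0. By first-step analysis:
h(square B) = 0.28·h(square B) + 0.46·1 + 0.26·0
Solving: h(square B) = 0.6389.
Starting from square B, the probability is 0.6389.

0.6389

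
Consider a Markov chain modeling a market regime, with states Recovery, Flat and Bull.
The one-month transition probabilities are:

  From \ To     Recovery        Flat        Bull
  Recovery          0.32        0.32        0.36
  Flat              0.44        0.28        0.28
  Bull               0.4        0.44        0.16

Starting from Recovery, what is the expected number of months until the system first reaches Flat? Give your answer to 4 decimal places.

Let t(s) be the expected number of months to first reach Flat from state s, with t(Flat) = 0. Conditioning on the first month:
t(Recovery) = 1 + 0.32·t(Recovery) + 0.36·t(Bull)
t(Bull) = 1 + 0.4·t(Recovery) + 0.16·t(Bull)
Solving: t(Recovery) = 2.8090, t(Bull) = 2.5281.
Expected months from Recovery to Flat: 2.8090.

2.8090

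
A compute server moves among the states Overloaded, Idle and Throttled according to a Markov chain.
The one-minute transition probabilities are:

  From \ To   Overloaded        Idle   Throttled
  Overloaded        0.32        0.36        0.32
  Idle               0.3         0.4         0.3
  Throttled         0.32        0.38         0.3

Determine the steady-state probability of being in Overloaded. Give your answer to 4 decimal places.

0.3124

Let the stationary distribution be π with π = πP and π_1 + π_2 + π_3 = 1.
π_1 = 0.32·π_1 + 0.3·π_2 + 0.32·π_3
π_2 = 0.36·π_1 + 0.4·π_2 + 0.38·π_3
Solving with the normalization constraint gives π = (0.3124, 0.3814, 0.3062).
So the stationary probability of Overloaded is 0.3124.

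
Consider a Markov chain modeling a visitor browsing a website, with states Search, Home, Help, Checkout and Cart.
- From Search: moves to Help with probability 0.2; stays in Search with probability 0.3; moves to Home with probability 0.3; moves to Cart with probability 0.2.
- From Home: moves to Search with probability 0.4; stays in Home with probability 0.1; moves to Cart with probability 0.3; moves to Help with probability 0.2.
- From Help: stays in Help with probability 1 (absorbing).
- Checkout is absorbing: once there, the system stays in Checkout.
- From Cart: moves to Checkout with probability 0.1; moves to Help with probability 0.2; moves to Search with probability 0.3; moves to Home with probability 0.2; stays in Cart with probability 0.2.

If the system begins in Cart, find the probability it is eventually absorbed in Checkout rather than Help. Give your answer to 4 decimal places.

Let h(s) be the probability of absorption at Checkout starting from transient state s. Then h(Checkout) = 1 and h(Help) = 0. By first-step analysis:
h(Search) = 0.3·h(Search) + 0.3·h(Home) + 0.2·0 + 0.2·h(Cart)
h(Home) = 0.4·h(Search) + 0.1·h(Home) + 0.2·0 + 0.3·h(Cart)
h(Cart) = 0.3·h(Search) + 0.2·h(Home) + 0.2·0 + 0.1·1 + 0.2·h(Cart)
Solving: h(Search) = 0.1004, h(Home) = 0.1078, h(Cart) = 0.1896.
Starting from Cart, the probability is 0.1896.

0.1896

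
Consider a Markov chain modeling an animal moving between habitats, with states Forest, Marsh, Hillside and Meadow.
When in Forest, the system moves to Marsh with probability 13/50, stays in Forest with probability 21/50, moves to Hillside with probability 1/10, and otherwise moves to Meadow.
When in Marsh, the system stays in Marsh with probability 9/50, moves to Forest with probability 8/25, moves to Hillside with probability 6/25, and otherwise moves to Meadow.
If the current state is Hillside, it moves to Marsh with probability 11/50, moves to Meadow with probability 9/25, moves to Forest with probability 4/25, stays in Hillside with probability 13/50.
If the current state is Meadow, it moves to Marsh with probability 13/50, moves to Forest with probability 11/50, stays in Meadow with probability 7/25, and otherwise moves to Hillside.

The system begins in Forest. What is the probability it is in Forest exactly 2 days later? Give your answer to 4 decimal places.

0.3240

Propagate the distribution vector 2 days from Forest.
After 0 days: (1.0000, 0.0000, 0.0000, 0.0000)
After 1 day: (0.4200, 0.2600, 0.1000, 0.2200)
After 2 days: (0.3240, 0.2352, 0.1832, 0.2576)
P(in Forest after 2 days) = 0.3240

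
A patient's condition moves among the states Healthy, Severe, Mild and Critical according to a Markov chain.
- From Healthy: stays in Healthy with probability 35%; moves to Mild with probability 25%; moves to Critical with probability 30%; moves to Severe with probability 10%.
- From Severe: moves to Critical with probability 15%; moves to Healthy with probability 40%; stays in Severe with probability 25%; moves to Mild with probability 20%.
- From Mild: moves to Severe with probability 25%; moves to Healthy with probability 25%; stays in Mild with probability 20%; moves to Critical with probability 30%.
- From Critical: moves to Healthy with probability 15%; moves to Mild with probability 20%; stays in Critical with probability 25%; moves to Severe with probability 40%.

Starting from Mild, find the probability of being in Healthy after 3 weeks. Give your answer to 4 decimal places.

Propagate the distribution vector 3 weeks from Mild.
After 0 weeks: (0.0000, 0.0000, 1.0000, 0.0000)
After 1 week: (0.2500, 0.2500, 0.2000, 0.3000)
After 2 weeks: (0.2825, 0.2575, 0.2125, 0.2475)
After 3 weeks: (0.2921, 0.2448, 0.2141, 0.2490)
P(in Healthy after 3 weeks) = 0.2921

0.2921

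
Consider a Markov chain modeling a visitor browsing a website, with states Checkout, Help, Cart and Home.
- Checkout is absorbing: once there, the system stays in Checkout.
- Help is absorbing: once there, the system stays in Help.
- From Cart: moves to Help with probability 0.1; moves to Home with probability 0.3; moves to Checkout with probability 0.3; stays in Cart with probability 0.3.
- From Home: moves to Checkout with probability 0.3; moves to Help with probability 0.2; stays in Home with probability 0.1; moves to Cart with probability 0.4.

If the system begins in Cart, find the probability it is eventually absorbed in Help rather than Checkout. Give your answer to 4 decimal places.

Let h(s) be the probability of absorption at Help starting from transient state s. Then h(Help) = 1 and h(Checkout) = 0. By first-step analysis:
h(Cart) = 0.3·0 + 0.1·1 + 0.3·h(Cart) + 0.3·h(Home)
h(Home) = 0.3·0 + 0.2·1 + 0.4·h(Cart) + 0.1·h(Home)
Solving: h(Cart) = 0.2941, h(Home) = 0.3529.
Starting from Cart, the probability is 0.2941.

0.2941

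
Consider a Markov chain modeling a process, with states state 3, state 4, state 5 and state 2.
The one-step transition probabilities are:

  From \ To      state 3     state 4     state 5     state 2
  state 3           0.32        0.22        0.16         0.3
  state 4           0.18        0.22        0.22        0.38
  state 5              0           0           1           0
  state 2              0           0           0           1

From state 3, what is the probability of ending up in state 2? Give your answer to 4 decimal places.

Let h(s) be the probability of absorption at state 2 starting from transient state s. Then h(state 2) = 1 and h(state 5) = 0. By first-step analysis:
h(state 3) = 0.32·h(state 3) + 0.22·h(state 4) + 0.16·0 + 0.3·1
h(state 4) = 0.18·h(state 3) + 0.22·h(state 4) + 0.22·0 + 0.38·1
Solving: h(state 3) = 0.6471, h(state 4) = 0.6365.
Starting from state 3, the probability is 0.6471.

0.6471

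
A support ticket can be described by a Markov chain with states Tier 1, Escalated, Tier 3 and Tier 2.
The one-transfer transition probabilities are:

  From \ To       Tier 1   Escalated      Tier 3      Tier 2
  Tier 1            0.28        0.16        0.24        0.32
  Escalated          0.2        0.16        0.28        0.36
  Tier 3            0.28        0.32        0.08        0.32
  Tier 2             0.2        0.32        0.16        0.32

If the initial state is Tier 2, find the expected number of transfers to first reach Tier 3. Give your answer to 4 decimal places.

Let t(s) be the expected number of transfers to first reach Tier 3 from state s, with t(Tier 3) = 0. Conditioning on the first transfer:
t(Tier 1) = 1 + 0.28·t(Tier 1) + 0.16·t(Escalated) + 0.32·t(Tier 2)
t(Escalated) = 1 + 0.2·t(Tier 1) + 0.16·t(Escalated) + 0.36·t(Tier 2)
t(Tier 2) = 1 + 0.2·t(Tier 1) + 0.32·t(Escalated) + 0.32·t(Tier 2)
Solving: t(Tier 1) = 4.5000, t(Escalated) = 4.3333, t(Tier 2) = 4.8333.
Expected transfers from Tier 2 to Tier 3: 4.8333.

4.8333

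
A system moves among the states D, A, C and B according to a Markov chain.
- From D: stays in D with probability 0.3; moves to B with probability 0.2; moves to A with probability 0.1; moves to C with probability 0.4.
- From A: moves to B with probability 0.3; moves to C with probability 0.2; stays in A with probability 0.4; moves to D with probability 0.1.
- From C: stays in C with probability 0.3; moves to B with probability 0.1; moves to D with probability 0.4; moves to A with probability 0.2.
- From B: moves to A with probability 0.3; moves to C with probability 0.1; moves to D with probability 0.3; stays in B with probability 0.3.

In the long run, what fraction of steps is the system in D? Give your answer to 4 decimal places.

0.2774

Let the stationary distribution be π with π = πP and π_1 + π_2 + π_3 + π_4 = 1.
π_1 = 0.3·π_1 + 0.1·π_2 + 0.4·π_3 + 0.3·π_4
π_2 = 0.1·π_1 + 0.4·π_2 + 0.2·π_3 + 0.3·π_4
π_3 = 0.4·π_1 + 0.2·π_2 + 0.3·π_3 + 0.1·π_4
Solving with the normalization constraint gives π = (0.2774, 0.2429, 0.2594, 0.2204).
So the stationary probability of D is 0.2774.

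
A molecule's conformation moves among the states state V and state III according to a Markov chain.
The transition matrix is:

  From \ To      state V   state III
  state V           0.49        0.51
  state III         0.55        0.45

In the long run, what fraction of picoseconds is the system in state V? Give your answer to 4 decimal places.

0.5189

Let the stationary distribution be π with π = πP and π_1 + π_2 = 1.
π_1 = 0.49·π_1 + 0.55·π_2
Solving with the normalization constraint gives π = (0.5189, 0.4811).
So the stationary probability of state V is 0.5189.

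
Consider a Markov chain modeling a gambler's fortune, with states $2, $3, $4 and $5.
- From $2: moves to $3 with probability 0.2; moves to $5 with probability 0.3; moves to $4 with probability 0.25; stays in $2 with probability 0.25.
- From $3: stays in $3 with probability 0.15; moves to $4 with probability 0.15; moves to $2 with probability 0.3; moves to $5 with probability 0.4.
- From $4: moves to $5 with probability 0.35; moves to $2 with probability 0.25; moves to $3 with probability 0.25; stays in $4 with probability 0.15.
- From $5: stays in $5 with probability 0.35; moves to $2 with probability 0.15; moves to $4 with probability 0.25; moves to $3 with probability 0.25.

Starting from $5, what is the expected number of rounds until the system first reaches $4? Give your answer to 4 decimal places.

4.3822

Let t(s) be the expected number of rounds to first reach $4 from state s, with t($4) = 0. Conditioning on the first round:
t($2) = 1 + 0.25·t($2) + 0.2·t($3) + 0.3·t($5)
t($3) = 1 + 0.3·t($2) + 0.15·t($3) + 0.4·t($5)
t($5) = 1 + 0.15·t($2) + 0.25·t($3) + 0.35·t($5)
Solving: t($2) = 4.3602, t($3) = 4.7776, t($5) = 4.3822.
Expected rounds from $5 to $4: 4.3822.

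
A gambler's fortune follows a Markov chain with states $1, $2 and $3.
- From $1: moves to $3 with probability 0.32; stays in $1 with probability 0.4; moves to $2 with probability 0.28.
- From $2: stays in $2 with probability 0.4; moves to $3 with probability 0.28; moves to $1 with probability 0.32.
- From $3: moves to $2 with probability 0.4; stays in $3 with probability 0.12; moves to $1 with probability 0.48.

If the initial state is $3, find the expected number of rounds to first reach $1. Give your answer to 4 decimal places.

Let t(s) be the expected number of rounds to first reach $1 from state s, with t($1) = 0. Conditioning on the first round:
t($2) = 1 + 0.4·t($2) + 0.28·t($3)
t($3) = 1 + 0.4·t($2) + 0.12·t($3)
Solving: t($2) = 2.7885, t($3) = 2.4038.
Expected rounds from $3 to $1: 2.4038.

2.4038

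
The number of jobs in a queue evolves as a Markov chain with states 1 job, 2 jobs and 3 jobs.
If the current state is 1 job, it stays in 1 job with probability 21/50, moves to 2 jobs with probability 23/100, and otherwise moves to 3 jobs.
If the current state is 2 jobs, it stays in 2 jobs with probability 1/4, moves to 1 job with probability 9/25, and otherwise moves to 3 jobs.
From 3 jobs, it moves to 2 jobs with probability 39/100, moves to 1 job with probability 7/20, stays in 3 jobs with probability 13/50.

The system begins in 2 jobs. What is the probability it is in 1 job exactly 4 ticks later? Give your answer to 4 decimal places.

Propagate the distribution vector 4 ticks from 2 jobs.
After 0 ticks: (0.0000, 1.0000, 0.0000)
After 1 tick: (0.3600, 0.2500, 0.3900)
After 2 ticks: (0.3777, 0.2974, 0.3249)
After 3 ticks: (0.3794, 0.2879, 0.3327)
After 4 ticks: (0.3794, 0.2890, 0.3316)
P(in 1 job after 4 ticks) = 0.3794

0.3794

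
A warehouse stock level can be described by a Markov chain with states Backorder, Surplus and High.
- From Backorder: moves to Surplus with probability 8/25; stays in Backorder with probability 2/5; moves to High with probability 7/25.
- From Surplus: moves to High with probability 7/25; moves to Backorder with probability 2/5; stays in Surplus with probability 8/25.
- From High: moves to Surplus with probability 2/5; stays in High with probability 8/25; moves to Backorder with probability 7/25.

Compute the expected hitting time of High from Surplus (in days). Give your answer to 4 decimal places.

3.5714

Let t(s) be the expected number of days to first reach High from state s, with t(High) = 0. Conditioning on the first day:
t(Backorder) = 1 + 0.4·t(Backorder) + 0.32·t(Surplus)
t(Surplus) = 1 + 0.4·t(Backorder) + 0.32·t(Surplus)
Solving: t(Backorder) = 3.5714, t(Surplus) = 3.5714.
Expected days from Surplus to High: 3.5714.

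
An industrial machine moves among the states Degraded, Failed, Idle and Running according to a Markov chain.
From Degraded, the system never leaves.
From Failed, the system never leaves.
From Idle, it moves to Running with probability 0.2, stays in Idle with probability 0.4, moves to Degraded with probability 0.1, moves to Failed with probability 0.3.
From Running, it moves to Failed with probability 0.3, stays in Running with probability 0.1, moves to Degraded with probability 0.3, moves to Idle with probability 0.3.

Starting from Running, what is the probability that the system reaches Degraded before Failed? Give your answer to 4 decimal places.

0.4375

Let h(s) be the probability of absorption at Degraded starting from transient state s. Then h(Degraded) = 1 and h(Failed) = 0. By first-step analysis:
h(Idle) = 0.1·1 + 0.3·0 + 0.4·h(Idle) + 0.2·h(Running)
h(Running) = 0.3·1 + 0.3·0 + 0.3·h(Idle) + 0.1·h(Running)
Solving: h(Idle) = 0.3125, h(Running) = 0.4375.
Starting from Running, the probability is 0.4375.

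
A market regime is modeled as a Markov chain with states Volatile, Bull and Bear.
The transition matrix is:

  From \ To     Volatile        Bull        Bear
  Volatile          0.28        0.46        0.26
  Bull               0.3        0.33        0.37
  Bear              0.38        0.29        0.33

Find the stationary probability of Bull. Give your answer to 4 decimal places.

Let the stationary distribution be π with π = πP and π_1 + π_2 + π_3 = 1.
π_1 = 0.28·π_1 + 0.3·π_2 + 0.38·π_3
π_2 = 0.46·π_1 + 0.33·π_2 + 0.29·π_3
Solving with the normalization constraint gives π = (0.3194, 0.3586, 0.3220).
So the stationary probability of Bull is 0.3586.

0.3586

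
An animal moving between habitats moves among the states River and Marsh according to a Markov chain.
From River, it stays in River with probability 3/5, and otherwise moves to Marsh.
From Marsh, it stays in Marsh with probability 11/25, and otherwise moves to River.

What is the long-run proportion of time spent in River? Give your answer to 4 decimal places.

Let the stationary distribution be π with π = πP and π_1 + π_2 = 1.
π_1 = 0.6·π_1 + 0.56·π_2
Solving with the normalization constraint gives π = (0.5833, 0.4167).
So the stationary probability of River is 0.5833.

0.5833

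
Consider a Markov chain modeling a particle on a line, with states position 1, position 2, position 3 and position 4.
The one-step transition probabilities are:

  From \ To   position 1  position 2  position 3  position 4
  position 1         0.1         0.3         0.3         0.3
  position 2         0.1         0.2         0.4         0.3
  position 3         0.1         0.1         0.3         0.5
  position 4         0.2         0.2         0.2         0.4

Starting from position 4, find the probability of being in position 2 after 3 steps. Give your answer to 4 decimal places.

0.1860

Propagate the distribution vector 3 steps from position 4.
After 0 steps: (0.0000, 0.0000, 0.0000, 1.0000)
After 1 step: (0.2000, 0.2000, 0.2000, 0.4000)
After 2 steps: (0.1400, 0.2000, 0.2800, 0.3800)
After 3 steps: (0.1380, 0.1860, 0.2820, 0.3940)
P(in position 2 after 3 steps) = 0.1860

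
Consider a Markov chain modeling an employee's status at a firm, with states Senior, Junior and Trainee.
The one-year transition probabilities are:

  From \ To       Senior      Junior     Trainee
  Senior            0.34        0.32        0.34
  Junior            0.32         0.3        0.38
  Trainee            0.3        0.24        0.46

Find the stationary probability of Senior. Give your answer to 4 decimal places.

Let the stationary distribution be π with π = πP and π_1 + π_2 + π_3 = 1.
π_1 = 0.34·π_1 + 0.32·π_2 + 0.3·π_3
π_2 = 0.32·π_1 + 0.3·π_2 + 0.24·π_3
Solving with the normalization constraint gives π = (0.3184, 0.2824, 0.3992).
So the stationary probability of Senior is 0.3184.

0.3184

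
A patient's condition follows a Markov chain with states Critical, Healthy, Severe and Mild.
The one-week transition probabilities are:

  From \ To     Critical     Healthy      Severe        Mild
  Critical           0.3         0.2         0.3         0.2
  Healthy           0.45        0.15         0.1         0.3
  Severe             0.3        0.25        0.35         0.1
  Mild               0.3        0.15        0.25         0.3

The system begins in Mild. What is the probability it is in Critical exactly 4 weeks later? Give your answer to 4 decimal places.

0.3289

Propagate the distribution vector 4 weeks from Mild.
After 0 weeks: (0.0000, 0.0000, 0.0000, 1.0000)
After 1 week: (0.3000, 0.1500, 0.2500, 0.3000)
After 2 weeks: (0.3225, 0.1900, 0.2675, 0.2200)
After 3 weeks: (0.3285, 0.1929, 0.2644, 0.2143)
After 4 weeks: (0.3289, 0.1929, 0.2639, 0.2143)
P(in Critical after 4 weeks) = 0.3289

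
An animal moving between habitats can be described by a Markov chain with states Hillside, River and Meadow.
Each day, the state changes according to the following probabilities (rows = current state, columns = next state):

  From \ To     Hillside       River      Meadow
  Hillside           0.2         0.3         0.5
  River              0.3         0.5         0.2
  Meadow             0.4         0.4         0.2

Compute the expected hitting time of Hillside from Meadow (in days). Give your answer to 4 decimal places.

2.8125

Let t(s) be the expected number of days to first reach Hillside from state s, with t(Hillside) = 0. Conditioning on the first day:
t(River) = 1 + 0.5·t(River) + 0.2·t(Meadow)
t(Meadow) = 1 + 0.4·t(River) + 0.2·t(Meadow)
Solving: t(River) = 3.1250, t(Meadow) = 2.8125.
Expected days from Meadow to Hillside: 2.8125.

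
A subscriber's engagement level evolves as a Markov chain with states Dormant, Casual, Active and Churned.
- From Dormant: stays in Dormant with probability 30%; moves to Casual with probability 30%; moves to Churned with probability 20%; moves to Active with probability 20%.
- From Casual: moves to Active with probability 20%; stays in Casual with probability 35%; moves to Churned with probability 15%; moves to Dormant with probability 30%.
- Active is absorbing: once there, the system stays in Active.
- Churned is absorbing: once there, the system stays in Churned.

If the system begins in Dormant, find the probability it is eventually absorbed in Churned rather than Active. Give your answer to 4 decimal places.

Let h(s) be the probability of absorption at Churned starting from transient state s. Then h(Churned) = 1 and h(Active) = 0. By first-step analysis:
h(Dormant) = 0.3·h(Dormant) + 0.3·h(Casual) + 0.2·0 + 0.2·1
h(Casual) = 0.3·h(Dormant) + 0.35·h(Casual) + 0.2·0 + 0.15·1
Solving: h(Dormant) = 0.4795, h(Casual) = 0.4521.
Starting from Dormant, the probability is 0.4795.

0.4795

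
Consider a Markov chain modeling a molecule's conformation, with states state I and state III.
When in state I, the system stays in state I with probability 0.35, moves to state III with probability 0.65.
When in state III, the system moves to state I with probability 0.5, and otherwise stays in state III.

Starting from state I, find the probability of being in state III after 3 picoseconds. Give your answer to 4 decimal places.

Propagate the distribution vector 3 picoseconds from state I.
After 0 picoseconds: (1.0000, 0.0000)
After 1 picosecond: (0.3500, 0.6500)
After 2 picoseconds: (0.4475, 0.5525)
After 3 picoseconds: (0.4329, 0.5671)
P(in state III after 3 picoseconds) = 0.5671

0.5671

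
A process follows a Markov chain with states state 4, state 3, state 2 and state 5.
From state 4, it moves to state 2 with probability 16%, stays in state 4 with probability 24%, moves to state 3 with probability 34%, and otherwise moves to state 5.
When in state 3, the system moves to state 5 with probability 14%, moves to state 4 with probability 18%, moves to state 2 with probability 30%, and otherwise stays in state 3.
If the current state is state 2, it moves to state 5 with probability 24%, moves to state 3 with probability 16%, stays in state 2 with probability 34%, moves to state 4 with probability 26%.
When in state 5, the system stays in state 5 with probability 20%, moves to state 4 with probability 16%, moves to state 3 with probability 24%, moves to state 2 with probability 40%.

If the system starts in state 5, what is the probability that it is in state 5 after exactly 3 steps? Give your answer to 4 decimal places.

0.2101

Propagate the distribution vector 3 steps from state 5.
After 0 steps: (0.0000, 0.0000, 0.0000, 1.0000)
After 1 step: (0.1600, 0.2400, 0.4000, 0.2000)
After 2 steps: (0.2176, 0.2576, 0.3136, 0.2112)
After 3 steps: (0.2139, 0.2727, 0.3032, 0.2101)
P(in state 5 after 3 steps) = 0.2101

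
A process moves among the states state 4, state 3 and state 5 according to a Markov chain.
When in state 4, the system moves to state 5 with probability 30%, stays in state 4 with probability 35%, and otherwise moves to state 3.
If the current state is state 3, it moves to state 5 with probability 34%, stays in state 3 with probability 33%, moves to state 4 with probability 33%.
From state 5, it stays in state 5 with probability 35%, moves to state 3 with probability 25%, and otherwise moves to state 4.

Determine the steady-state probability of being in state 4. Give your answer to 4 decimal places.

Let the stationary distribution be π with π = πP and π_1 + π_2 + π_3 = 1.
π_1 = 0.35·π_1 + 0.33·π_2 + 0.4·π_3
π_2 = 0.35·π_1 + 0.33·π_2 + 0.25·π_3
Solving with the normalization constraint gives π = (0.3602, 0.3109, 0.3289).
So the stationary probability of state 4 is 0.3602.

0.3602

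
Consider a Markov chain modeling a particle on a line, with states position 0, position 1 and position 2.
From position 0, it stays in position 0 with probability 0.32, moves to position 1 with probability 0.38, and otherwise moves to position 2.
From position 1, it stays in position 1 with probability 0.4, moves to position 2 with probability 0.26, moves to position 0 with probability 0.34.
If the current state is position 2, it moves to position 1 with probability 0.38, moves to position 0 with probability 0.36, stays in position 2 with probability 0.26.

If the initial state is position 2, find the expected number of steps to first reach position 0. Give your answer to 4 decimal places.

Let t(s) be the expected number of steps to first reach position 0 from state s, with t(position 0) = 0. Conditioning on the first step:
t(position 1) = 1 + 0.4·t(position 1) + 0.26·t(position 2)
t(position 2) = 1 + 0.38·t(position 1) + 0.26·t(position 2)
Solving: t(position 1) = 2.8969, t(position 2) = 2.8389.
Expected steps from position 2 to position 0: 2.8389.

2.8389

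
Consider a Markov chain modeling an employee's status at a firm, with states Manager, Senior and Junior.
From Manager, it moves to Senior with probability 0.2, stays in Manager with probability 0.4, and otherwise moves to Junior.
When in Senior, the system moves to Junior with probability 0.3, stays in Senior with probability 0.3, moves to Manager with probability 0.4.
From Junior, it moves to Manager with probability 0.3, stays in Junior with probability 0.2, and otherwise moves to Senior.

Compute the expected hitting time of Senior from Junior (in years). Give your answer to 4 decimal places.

Let t(s) be the expected number of years to first reach Senior from state s, with t(Senior) = 0. Conditioning on the first year:
t(Manager) = 1 + 0.4·t(Manager) + 0.4·t(Junior)
t(Junior) = 1 + 0.3·t(Manager) + 0.2·t(Junior)
Solving: t(Manager) = 3.3333, t(Junior) = 2.5000.
Expected years from Junior to Senior: 2.5000.

2.5000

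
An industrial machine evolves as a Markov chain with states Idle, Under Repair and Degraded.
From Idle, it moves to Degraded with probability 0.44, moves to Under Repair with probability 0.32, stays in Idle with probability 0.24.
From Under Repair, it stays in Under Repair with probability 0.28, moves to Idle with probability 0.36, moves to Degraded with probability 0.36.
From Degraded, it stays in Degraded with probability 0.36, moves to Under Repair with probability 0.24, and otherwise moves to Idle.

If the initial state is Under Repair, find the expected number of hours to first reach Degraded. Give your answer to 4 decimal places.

Let t(s) be the expected number of hours to first reach Degraded from state s, with t(Degraded) = 0. Conditioning on the first hour:
t(Idle) = 1 + 0.24·t(Idle) + 0.32·t(Under Repair)
t(Under Repair) = 1 + 0.36·t(Idle) + 0.28·t(Under Repair)
Solving: t(Idle) = 2.4074, t(Under Repair) = 2.5926.
Expected hours from Under Repair to Degraded: 2.5926.

2.5926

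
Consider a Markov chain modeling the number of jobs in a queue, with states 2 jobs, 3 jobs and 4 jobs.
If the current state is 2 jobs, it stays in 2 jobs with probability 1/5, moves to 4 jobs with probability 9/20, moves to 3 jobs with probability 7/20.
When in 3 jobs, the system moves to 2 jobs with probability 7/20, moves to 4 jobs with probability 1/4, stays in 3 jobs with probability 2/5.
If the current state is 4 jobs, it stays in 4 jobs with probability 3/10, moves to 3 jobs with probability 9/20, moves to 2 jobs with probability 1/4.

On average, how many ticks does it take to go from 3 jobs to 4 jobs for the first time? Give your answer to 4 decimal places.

Let t(s) be the expected number of ticks to first reach 4 jobs from state s, with t(4 jobs) = 0. Conditioning on the first tick:
t(2 jobs) = 1 + 0.2·t(2 jobs) + 0.35·t(3 jobs)
t(3 jobs) = 1 + 0.35·t(2 jobs) + 0.4·t(3 jobs)
Solving: t(2 jobs) = 2.6573, t(3 jobs) = 3.2168.
Expected ticks from 3 jobs to 4 jobs: 3.2168.

3.2168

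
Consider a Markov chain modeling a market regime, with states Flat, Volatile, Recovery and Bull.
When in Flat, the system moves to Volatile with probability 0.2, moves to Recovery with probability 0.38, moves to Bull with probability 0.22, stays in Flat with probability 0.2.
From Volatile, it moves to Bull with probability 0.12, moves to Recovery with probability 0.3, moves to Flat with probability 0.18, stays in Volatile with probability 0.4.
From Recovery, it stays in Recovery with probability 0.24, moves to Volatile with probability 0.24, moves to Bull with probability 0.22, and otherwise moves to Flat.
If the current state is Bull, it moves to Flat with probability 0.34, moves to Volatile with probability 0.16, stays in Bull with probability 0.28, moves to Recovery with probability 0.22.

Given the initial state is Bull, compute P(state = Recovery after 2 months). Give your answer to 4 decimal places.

0.2916

Propagate the distribution vector 2 months from Bull.
After 0 months: (0.0000, 0.0000, 0.0000, 1.0000)
After 1 month: (0.3400, 0.1600, 0.2200, 0.2800)
After 2 months: (0.2580, 0.2296, 0.2916, 0.2208)
P(in Recovery after 2 months) = 0.2916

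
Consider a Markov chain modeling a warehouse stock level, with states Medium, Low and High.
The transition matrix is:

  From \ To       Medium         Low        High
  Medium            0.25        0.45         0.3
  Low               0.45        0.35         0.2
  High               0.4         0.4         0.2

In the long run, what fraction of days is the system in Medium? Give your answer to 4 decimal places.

Let the stationary distribution be π with π = πP and π_1 + π_2 + π_3 = 1.
π_1 = 0.25·π_1 + 0.45·π_2 + 0.4·π_3
π_2 = 0.45·π_1 + 0.35·π_2 + 0.4·π_3
Solving with the normalization constraint gives π = (0.3651, 0.3983, 0.2365).
So the stationary probability of Medium is 0.3651.

0.3651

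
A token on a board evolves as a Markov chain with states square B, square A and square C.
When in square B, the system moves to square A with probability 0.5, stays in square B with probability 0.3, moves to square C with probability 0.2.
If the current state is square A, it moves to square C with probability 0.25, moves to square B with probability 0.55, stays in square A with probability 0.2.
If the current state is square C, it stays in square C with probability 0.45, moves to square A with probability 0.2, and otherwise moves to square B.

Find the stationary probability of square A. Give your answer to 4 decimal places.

0.3182

Let the stationary distribution be π with π = πP and π_1 + π_2 + π_3 = 1.
π_1 = 0.3·π_1 + 0.55·π_2 + 0.35·π_3
π_2 = 0.5·π_1 + 0.2·π_2 + 0.2·π_3
Solving with the normalization constraint gives π = (0.3939, 0.3182, 0.2879).
So the stationary probability of square A is 0.3182.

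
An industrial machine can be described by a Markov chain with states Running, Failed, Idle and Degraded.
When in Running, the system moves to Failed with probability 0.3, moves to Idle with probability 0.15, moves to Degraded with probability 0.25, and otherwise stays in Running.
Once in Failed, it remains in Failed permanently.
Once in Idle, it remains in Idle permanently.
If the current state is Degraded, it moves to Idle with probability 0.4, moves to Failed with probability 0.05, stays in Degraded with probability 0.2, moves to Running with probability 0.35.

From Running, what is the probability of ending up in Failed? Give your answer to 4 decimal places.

Let h(s) be the probability of absorption at Failed starting from transient state s. Then h(Failed) = 1 and h(Idle) = 0. By first-step analysis:
h(Running) = 0.3·h(Running) + 0.3·1 + 0.15·0 + 0.25·h(Degraded)
h(Degraded) = 0.35·h(Running) + 0.05·1 + 0.4·0 + 0.2·h(Degraded)
Solving: h(Running) = 0.5344, h(Degraded) = 0.2963.
Starting from Running, the probability is 0.5344.

0.5344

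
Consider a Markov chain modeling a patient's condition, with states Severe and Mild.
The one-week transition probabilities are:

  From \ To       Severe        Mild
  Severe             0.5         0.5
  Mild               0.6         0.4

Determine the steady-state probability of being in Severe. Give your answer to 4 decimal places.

0.5455

Let the stationary distribution be π with π = πP and π_1 + π_2 = 1.
π_1 = 0.5·π_1 + 0.6·π_2
Solving with the normalization constraint gives π = (0.5455, 0.4545).
So the stationary probability of Severe is 0.5455.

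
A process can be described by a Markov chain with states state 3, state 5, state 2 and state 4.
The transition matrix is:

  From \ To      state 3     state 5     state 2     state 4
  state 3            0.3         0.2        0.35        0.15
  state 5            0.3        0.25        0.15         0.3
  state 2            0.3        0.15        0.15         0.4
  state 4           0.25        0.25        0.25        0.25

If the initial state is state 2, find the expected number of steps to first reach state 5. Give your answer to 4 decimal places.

5.1852

Let t(s) be the expected number of steps to first reach state 5 from state s, with t(state 5) = 0. Conditioning on the first step:
t(state 3) = 1 + 0.3·t(state 3) + 0.35·t(state 2) + 0.15·t(state 4)
t(state 2) = 1 + 0.3·t(state 3) + 0.15·t(state 2) + 0.4·t(state 4)
t(state 4) = 1 + 0.25·t(state 3) + 0.25·t(state 2) + 0.25·t(state 4)
Solving: t(state 3) = 5.0370, t(state 2) = 5.1852, t(state 4) = 4.7407.
Expected steps from state 2 to state 5: 5.1852.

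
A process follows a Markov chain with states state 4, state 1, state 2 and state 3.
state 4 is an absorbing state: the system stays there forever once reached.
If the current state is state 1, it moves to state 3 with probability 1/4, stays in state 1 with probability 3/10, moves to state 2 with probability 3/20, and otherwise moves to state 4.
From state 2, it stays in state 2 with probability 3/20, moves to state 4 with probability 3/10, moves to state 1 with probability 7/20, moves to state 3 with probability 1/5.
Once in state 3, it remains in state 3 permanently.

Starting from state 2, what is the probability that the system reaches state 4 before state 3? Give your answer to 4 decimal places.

Let h(s) be the probability of absorption at state 4 starting from transient state s. Then h(state 4) = 1 and h(state 3) = 0. By first-step analysis:
h(state 1) = 0.3·1 + 0.3·h(state 1) + 0.15·h(state 2) + 0.25·0
h(state 2) = 0.3·1 + 0.35·h(state 1) + 0.15·h(state 2) + 0.2·0
Solving: h(state 1) = 0.5530, h(state 2) = 0.5806.
Starting from state 2, the probability is 0.5806.

0.5806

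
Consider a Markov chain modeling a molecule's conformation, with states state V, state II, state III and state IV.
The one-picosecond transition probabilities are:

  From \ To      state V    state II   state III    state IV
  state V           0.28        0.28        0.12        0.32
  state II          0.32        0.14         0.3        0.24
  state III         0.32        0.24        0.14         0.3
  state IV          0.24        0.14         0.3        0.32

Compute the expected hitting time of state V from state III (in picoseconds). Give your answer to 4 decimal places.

Let t(s) be the expected number of picoseconds to first reach state V from state s, with t(state V) = 0. Conditioning on the first picosecond:
t(state II) = 1 + 0.14·t(state II) + 0.3·t(state III) + 0.24·t(state IV)
t(state III) = 1 + 0.24·t(state II) + 0.14·t(state III) + 0.3·t(state IV)
t(state IV) = 1 + 0.14·t(state II) + 0.3·t(state III) + 0.32·t(state IV)
Solving: t(state II) = 3.3582, t(state III) = 3.3733, t(state IV) = 3.6502.
Expected picoseconds from state III to state V: 3.3733.

3.3733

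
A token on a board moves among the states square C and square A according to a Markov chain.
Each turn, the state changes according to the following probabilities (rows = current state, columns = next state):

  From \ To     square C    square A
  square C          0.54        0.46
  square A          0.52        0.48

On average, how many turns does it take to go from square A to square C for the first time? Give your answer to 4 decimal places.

Let t(s) be the expected number of turns to first reach square C from state s, with t(square C) = 0. Conditioning on the first turn:
t(square A) = 1 + 0.48·t(square A)
Solving: t(square A) = 1.9231.
Expected turns from square A to square C: 1.9231.

1.9231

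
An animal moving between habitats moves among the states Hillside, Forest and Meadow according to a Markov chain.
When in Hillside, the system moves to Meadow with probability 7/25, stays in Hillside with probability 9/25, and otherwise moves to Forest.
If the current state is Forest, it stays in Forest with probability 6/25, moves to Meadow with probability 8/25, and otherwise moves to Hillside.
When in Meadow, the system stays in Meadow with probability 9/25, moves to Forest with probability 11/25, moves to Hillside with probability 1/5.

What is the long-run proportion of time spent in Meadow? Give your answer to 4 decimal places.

0.3193

Let the stationary distribution be π with π = πP and π_1 + π_2 + π_3 = 1.
π_1 = 0.36·π_1 + 0.44·π_2 + 0.2·π_3
π_2 = 0.36·π_1 + 0.24·π_2 + 0.44·π_3
Solving with the normalization constraint gives π = (0.3364, 0.3442, 0.3193).
So the stationary probability of Meadow is 0.3193.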